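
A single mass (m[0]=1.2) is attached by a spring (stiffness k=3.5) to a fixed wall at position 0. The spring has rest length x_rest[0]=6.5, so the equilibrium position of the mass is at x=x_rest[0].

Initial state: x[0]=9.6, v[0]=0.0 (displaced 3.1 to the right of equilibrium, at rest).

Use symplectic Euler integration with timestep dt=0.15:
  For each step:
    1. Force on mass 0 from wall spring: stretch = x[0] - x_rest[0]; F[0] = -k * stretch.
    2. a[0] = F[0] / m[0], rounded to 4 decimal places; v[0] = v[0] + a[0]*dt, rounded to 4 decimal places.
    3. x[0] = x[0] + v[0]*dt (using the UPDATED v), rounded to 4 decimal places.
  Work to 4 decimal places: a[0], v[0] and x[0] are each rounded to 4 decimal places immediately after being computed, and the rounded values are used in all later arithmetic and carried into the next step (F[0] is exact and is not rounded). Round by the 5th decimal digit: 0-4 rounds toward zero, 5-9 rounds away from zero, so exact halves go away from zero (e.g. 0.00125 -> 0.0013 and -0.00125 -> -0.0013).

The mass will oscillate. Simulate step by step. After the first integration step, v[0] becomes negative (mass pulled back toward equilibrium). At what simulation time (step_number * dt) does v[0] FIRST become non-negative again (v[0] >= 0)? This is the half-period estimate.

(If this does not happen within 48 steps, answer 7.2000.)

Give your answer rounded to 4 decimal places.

Step 0: x=[9.6000] v=[0.0000]
Step 1: x=[9.3966] v=[-1.3563]
Step 2: x=[9.0031] v=[-2.6236]
Step 3: x=[8.4453] v=[-3.7187]
Step 4: x=[7.7598] v=[-4.5698]
Step 5: x=[6.9917] v=[-5.1210]
Step 6: x=[6.1913] v=[-5.3361]
Step 7: x=[5.4112] v=[-5.2010]
Step 8: x=[4.7025] v=[-4.7246]
Step 9: x=[4.1118] v=[-3.9382]
Step 10: x=[3.6778] v=[-2.8934]
Step 11: x=[3.4290] v=[-1.6587]
Step 12: x=[3.3817] v=[-0.3151]
Step 13: x=[3.5391] v=[1.0492]
First v>=0 after going negative at step 13, time=1.9500

Answer: 1.9500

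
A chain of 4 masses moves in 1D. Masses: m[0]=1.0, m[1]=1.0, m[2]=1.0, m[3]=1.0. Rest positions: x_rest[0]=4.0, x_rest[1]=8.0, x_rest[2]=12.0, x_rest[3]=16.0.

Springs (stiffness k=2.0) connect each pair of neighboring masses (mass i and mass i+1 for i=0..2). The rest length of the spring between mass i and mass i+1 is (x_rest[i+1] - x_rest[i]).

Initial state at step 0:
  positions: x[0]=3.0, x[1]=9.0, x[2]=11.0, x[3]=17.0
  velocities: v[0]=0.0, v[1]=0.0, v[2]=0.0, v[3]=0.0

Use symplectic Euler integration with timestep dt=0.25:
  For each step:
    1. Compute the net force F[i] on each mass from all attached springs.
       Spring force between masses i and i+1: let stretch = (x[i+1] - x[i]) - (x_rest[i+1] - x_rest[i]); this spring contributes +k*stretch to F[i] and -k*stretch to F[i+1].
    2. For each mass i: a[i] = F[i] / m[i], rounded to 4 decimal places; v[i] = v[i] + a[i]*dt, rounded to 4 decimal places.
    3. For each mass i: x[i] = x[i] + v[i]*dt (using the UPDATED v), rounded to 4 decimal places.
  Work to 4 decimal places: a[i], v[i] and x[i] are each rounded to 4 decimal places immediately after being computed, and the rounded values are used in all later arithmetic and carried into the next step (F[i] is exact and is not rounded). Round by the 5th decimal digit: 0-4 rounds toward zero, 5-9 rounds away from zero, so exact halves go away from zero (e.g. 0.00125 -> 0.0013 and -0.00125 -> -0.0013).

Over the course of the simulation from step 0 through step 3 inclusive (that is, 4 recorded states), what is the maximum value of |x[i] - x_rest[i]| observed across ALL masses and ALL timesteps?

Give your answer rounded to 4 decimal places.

Step 0: x=[3.0000 9.0000 11.0000 17.0000] v=[0.0000 0.0000 0.0000 0.0000]
Step 1: x=[3.2500 8.5000 11.5000 16.7500] v=[1.0000 -2.0000 2.0000 -1.0000]
Step 2: x=[3.6563 7.7188 12.2813 16.3438] v=[1.6250 -3.1250 3.1250 -1.6250]
Step 3: x=[4.0704 7.0001 13.0001 15.9297] v=[1.6563 -2.8750 2.8750 -1.6563]
Max displacement = 1.0001

Answer: 1.0001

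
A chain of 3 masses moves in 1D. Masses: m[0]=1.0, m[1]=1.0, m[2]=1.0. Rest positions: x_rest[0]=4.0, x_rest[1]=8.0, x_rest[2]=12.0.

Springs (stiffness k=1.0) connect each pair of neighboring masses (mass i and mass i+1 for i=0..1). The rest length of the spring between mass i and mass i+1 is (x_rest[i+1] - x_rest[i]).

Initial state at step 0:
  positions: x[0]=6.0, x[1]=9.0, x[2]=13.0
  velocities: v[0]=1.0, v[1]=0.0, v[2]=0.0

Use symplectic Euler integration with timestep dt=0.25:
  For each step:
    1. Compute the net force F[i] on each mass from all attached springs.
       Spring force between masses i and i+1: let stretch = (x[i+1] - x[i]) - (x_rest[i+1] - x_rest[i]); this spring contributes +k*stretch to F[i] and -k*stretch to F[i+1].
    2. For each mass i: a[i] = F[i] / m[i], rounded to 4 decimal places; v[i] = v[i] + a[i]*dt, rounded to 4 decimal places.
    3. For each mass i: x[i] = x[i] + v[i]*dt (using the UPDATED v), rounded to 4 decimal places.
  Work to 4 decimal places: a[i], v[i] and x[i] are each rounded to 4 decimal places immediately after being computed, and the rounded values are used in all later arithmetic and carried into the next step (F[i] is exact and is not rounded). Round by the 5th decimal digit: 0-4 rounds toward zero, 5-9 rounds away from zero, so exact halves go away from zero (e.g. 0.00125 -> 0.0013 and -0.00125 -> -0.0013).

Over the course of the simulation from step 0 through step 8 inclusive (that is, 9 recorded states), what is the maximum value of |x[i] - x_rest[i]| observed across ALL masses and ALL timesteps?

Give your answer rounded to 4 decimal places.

Answer: 2.3555

Derivation:
Step 0: x=[6.0000 9.0000 13.0000] v=[1.0000 0.0000 0.0000]
Step 1: x=[6.1875 9.0625 13.0000] v=[0.7500 0.2500 0.0000]
Step 2: x=[6.3047 9.1914 13.0039] v=[0.4688 0.5156 0.0156]
Step 3: x=[6.3523 9.3782 13.0195] v=[0.1905 0.7471 0.0625]
Step 4: x=[6.3391 9.6035 13.0576] v=[-0.0530 0.9010 0.1522]
Step 5: x=[6.2799 9.8406 13.1298] v=[-0.2369 0.9484 0.2887]
Step 6: x=[6.1932 10.0607 13.2464] v=[-0.3467 0.8805 0.4664]
Step 7: x=[6.0983 10.2382 13.4139] v=[-0.3798 0.7101 0.6700]
Step 8: x=[6.0121 10.3555 13.6329] v=[-0.3448 0.4691 0.8761]
Max displacement = 2.3555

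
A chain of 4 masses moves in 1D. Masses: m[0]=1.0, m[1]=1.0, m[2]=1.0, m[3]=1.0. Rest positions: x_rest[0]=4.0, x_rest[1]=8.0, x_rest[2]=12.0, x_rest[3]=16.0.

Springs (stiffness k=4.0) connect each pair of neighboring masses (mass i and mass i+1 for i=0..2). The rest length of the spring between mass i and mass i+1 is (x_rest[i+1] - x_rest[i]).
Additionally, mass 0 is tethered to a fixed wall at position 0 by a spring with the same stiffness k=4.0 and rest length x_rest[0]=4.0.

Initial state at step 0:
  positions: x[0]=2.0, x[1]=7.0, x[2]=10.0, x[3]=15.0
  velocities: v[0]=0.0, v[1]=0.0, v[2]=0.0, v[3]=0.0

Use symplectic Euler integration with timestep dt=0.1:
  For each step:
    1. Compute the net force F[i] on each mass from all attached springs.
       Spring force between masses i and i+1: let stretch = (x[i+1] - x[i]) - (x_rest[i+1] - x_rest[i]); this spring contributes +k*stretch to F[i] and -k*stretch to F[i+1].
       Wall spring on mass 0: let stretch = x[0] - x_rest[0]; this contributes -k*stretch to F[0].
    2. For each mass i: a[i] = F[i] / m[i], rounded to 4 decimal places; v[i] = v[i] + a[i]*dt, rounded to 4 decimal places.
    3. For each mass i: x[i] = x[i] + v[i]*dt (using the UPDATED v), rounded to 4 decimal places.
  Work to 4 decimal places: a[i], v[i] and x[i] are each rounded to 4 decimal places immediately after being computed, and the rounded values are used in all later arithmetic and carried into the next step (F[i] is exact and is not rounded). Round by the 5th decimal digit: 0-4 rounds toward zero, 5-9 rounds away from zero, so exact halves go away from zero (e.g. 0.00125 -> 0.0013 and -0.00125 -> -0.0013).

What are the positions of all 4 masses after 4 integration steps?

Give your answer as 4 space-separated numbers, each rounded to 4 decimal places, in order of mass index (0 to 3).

Answer: 3.0190 6.4015 10.6434 14.6677

Derivation:
Step 0: x=[2.0000 7.0000 10.0000 15.0000] v=[0.0000 0.0000 0.0000 0.0000]
Step 1: x=[2.1200 6.9200 10.0800 14.9600] v=[1.2000 -0.8000 0.8000 -0.4000]
Step 2: x=[2.3472 6.7744 10.2288 14.8848] v=[2.2720 -1.4560 1.4880 -0.7520]
Step 3: x=[2.6576 6.5899 10.4257 14.7834] v=[3.1040 -1.8451 1.9686 -1.0144]
Step 4: x=[3.0190 6.4015 10.6434 14.6677] v=[3.6139 -1.8837 2.1774 -1.1575]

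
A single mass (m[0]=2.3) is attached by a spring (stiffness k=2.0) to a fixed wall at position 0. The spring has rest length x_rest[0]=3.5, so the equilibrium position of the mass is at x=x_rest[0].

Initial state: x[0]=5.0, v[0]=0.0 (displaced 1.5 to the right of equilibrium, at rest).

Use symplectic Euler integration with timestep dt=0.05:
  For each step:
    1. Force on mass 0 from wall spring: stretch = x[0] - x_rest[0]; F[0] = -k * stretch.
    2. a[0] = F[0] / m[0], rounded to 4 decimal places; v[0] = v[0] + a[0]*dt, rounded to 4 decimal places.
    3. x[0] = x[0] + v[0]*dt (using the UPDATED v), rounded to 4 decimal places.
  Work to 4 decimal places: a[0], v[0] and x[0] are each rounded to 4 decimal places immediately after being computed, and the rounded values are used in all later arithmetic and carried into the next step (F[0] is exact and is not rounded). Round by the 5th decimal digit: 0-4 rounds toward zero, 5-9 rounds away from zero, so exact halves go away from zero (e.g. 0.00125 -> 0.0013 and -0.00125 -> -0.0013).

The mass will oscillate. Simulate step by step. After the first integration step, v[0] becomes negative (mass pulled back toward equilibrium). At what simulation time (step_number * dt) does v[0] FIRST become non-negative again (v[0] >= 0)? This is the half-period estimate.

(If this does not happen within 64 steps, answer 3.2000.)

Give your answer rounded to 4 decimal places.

Answer: 3.2000

Derivation:
Step 0: x=[5.0000] v=[0.0000]
Step 1: x=[4.9967] v=[-0.0652]
Step 2: x=[4.9902] v=[-0.1303]
Step 3: x=[4.9804] v=[-0.1951]
Step 4: x=[4.9674] v=[-0.2595]
Step 5: x=[4.9512] v=[-0.3233]
Step 6: x=[4.9319] v=[-0.3864]
Step 7: x=[4.9095] v=[-0.4487]
Step 8: x=[4.8840] v=[-0.5100]
Step 9: x=[4.8555] v=[-0.5702]
Step 10: x=[4.8240] v=[-0.6291]
Step 11: x=[4.7897] v=[-0.6867]
Step 12: x=[4.7526] v=[-0.7428]
Step 13: x=[4.7127] v=[-0.7973]
Step 14: x=[4.6702] v=[-0.8500]
Step 15: x=[4.6252] v=[-0.9009]
Step 16: x=[4.5777] v=[-0.9498]
Step 17: x=[4.5279] v=[-0.9967]
Step 18: x=[4.4758] v=[-1.0414]
Step 19: x=[4.4216] v=[-1.0838]
Step 20: x=[4.3654] v=[-1.1239]
Step 21: x=[4.3073] v=[-1.1615]
Step 22: x=[4.2475] v=[-1.1966]
Step 23: x=[4.1860] v=[-1.2291]
Step 24: x=[4.1231] v=[-1.2589]
Step 25: x=[4.0588] v=[-1.2860]
Step 26: x=[3.9933] v=[-1.3103]
Step 27: x=[3.9267] v=[-1.3318]
Step 28: x=[3.8592] v=[-1.3504]
Step 29: x=[3.7909] v=[-1.3660]
Step 30: x=[3.7220] v=[-1.3787]
Step 31: x=[3.6526] v=[-1.3884]
Step 32: x=[3.5829] v=[-1.3950]
Step 33: x=[3.5130] v=[-1.3986]
Step 34: x=[3.4430] v=[-1.3992]
Step 35: x=[3.3732] v=[-1.3967]
Step 36: x=[3.3036] v=[-1.3912]
Step 37: x=[3.2345] v=[-1.3827]
Step 38: x=[3.1659] v=[-1.3712]
Step 39: x=[3.0981] v=[-1.3567]
Step 40: x=[3.0311] v=[-1.3392]
Step 41: x=[2.9652] v=[-1.3188]
Step 42: x=[2.9004] v=[-1.2956]
Step 43: x=[2.8369] v=[-1.2695]
Step 44: x=[2.7749] v=[-1.2407]
Step 45: x=[2.7144] v=[-1.2092]
Step 46: x=[2.6557] v=[-1.1750]
Step 47: x=[2.5988] v=[-1.1383]
Step 48: x=[2.5438] v=[-1.0991]
Step 49: x=[2.4909] v=[-1.0575]
Step 50: x=[2.4402] v=[-1.0136]
Step 51: x=[2.3918] v=[-0.9675]
Step 52: x=[2.3458] v=[-0.9193]
Step 53: x=[2.3023] v=[-0.8691]
Step 54: x=[2.2615] v=[-0.8170]
Step 55: x=[2.2233] v=[-0.7632]
Step 56: x=[2.1879] v=[-0.7077]
Step 57: x=[2.1554] v=[-0.6507]
Step 58: x=[2.1258] v=[-0.5922]
Step 59: x=[2.0992] v=[-0.5325]
Step 60: x=[2.0756] v=[-0.4716]
Step 61: x=[2.0551] v=[-0.4097]
Step 62: x=[2.0378] v=[-0.3469]
Step 63: x=[2.0236] v=[-0.2833]
Step 64: x=[2.0126] v=[-0.2191]
v[0] did not become non-negative within 64 steps; using fallback time=3.2000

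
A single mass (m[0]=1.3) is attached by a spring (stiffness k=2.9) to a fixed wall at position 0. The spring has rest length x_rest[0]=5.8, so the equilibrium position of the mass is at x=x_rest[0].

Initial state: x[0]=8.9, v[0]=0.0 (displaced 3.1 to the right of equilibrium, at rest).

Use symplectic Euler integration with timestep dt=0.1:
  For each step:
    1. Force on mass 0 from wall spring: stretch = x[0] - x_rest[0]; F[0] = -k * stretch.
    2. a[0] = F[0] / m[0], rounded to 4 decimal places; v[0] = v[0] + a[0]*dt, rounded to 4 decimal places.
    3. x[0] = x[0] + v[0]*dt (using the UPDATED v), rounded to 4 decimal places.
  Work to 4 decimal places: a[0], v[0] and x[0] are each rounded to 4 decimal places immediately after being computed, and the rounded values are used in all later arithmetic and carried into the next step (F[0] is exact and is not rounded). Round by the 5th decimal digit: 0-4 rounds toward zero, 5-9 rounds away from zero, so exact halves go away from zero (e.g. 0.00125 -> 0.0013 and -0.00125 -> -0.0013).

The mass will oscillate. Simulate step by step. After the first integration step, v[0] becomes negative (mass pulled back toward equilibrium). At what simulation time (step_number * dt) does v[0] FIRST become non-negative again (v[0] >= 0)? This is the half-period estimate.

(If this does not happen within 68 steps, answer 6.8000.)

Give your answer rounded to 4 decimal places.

Answer: 2.2000

Derivation:
Step 0: x=[8.9000] v=[0.0000]
Step 1: x=[8.8309] v=[-0.6915]
Step 2: x=[8.6941] v=[-1.3676]
Step 3: x=[8.4928] v=[-2.0132]
Step 4: x=[8.2314] v=[-2.6139]
Step 5: x=[7.9158] v=[-3.1563]
Step 6: x=[7.5530] v=[-3.6283]
Step 7: x=[7.1511] v=[-4.0194]
Step 8: x=[6.7190] v=[-4.3208]
Step 9: x=[6.2664] v=[-4.5258]
Step 10: x=[5.8034] v=[-4.6298]
Step 11: x=[5.3403] v=[-4.6306]
Step 12: x=[4.8875] v=[-4.5281]
Step 13: x=[4.4551] v=[-4.3245]
Step 14: x=[4.0527] v=[-4.0245]
Step 15: x=[3.6892] v=[-3.6347]
Step 16: x=[3.3728] v=[-3.1638]
Step 17: x=[3.1106] v=[-2.6224]
Step 18: x=[2.9084] v=[-2.0225]
Step 19: x=[2.7707] v=[-1.3775]
Step 20: x=[2.7005] v=[-0.7017]
Step 21: x=[2.6995] v=[-0.0103]
Step 22: x=[2.7676] v=[0.6814]
First v>=0 after going negative at step 22, time=2.2000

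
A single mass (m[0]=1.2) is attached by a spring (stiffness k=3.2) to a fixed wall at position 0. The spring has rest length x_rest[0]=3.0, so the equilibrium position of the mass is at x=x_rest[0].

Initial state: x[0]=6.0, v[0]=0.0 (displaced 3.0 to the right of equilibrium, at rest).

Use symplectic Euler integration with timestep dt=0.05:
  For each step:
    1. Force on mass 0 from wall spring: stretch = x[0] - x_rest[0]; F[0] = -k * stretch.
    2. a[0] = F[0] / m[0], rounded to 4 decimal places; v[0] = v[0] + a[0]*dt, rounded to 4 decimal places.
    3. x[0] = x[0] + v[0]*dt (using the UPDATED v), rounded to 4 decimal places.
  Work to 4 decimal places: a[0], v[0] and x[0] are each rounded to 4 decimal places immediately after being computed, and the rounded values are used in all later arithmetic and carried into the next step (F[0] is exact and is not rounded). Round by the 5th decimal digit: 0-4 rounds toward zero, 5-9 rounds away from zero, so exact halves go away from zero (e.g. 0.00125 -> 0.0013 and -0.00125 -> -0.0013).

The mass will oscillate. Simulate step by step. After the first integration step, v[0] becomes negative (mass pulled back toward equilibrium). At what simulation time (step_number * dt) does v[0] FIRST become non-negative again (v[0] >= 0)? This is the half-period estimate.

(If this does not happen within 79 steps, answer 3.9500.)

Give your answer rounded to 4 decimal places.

Answer: 1.9500

Derivation:
Step 0: x=[6.0000] v=[0.0000]
Step 1: x=[5.9800] v=[-0.4000]
Step 2: x=[5.9401] v=[-0.7973]
Step 3: x=[5.8806] v=[-1.1893]
Step 4: x=[5.8019] v=[-1.5734]
Step 5: x=[5.7046] v=[-1.9470]
Step 6: x=[5.5892] v=[-2.3076]
Step 7: x=[5.4566] v=[-2.6528]
Step 8: x=[5.3076] v=[-2.9803]
Step 9: x=[5.1432] v=[-3.2880]
Step 10: x=[4.9645] v=[-3.5738]
Step 11: x=[4.7727] v=[-3.8357]
Step 12: x=[4.5691] v=[-4.0721]
Step 13: x=[4.3550] v=[-4.2813]
Step 14: x=[4.1319] v=[-4.4620]
Step 15: x=[3.9013] v=[-4.6129]
Step 16: x=[3.6646] v=[-4.7331]
Step 17: x=[3.4235] v=[-4.8217]
Step 18: x=[3.1796] v=[-4.8782]
Step 19: x=[2.9345] v=[-4.9021]
Step 20: x=[2.6898] v=[-4.8934]
Step 21: x=[2.4472] v=[-4.8520]
Step 22: x=[2.2083] v=[-4.7783]
Step 23: x=[1.9747] v=[-4.6727]
Step 24: x=[1.7479] v=[-4.5360]
Step 25: x=[1.5294] v=[-4.3691]
Step 26: x=[1.3208] v=[-4.1730]
Step 27: x=[1.1233] v=[-3.9491]
Step 28: x=[0.9384] v=[-3.6989]
Step 29: x=[0.7672] v=[-3.4240]
Step 30: x=[0.6109] v=[-3.1263]
Step 31: x=[0.4705] v=[-2.8078]
Step 32: x=[0.3470] v=[-2.4705]
Step 33: x=[0.2412] v=[-2.1168]
Step 34: x=[0.1538] v=[-1.7490]
Step 35: x=[0.0853] v=[-1.3695]
Step 36: x=[0.0363] v=[-0.9809]
Step 37: x=[0.0070] v=[-0.5857]
Step 38: x=[-0.0023] v=[-0.1866]
Step 39: x=[0.0084] v=[0.2137]
First v>=0 after going negative at step 39, time=1.9500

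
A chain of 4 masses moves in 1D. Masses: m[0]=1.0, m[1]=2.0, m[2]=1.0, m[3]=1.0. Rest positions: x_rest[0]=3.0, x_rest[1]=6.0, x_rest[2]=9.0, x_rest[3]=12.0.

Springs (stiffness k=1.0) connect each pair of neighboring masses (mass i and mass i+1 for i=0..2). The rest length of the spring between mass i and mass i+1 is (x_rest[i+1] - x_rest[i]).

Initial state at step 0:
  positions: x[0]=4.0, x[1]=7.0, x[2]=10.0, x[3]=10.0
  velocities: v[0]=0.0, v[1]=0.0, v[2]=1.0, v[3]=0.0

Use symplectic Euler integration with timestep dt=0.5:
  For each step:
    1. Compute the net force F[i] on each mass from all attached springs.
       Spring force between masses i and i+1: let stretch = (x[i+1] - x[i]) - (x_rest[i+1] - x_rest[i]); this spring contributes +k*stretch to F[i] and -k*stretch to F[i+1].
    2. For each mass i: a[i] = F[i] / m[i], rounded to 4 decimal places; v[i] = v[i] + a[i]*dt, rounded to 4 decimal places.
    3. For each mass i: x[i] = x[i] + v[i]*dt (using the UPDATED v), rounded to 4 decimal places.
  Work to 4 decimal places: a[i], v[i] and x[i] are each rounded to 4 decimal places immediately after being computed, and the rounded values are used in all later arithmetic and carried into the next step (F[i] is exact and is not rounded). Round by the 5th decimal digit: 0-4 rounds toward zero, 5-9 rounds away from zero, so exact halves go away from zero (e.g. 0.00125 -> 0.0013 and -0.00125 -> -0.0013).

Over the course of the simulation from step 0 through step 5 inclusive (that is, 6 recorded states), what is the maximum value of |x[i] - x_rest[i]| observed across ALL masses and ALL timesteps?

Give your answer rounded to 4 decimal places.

Answer: 2.3894

Derivation:
Step 0: x=[4.0000 7.0000 10.0000 10.0000] v=[0.0000 0.0000 1.0000 0.0000]
Step 1: x=[4.0000 7.0000 9.7500 10.7500] v=[0.0000 0.0000 -0.5000 1.5000]
Step 2: x=[4.0000 6.9688 9.0625 12.0000] v=[0.0000 -0.0625 -1.3750 2.5000]
Step 3: x=[3.9922 6.8282 8.5860 13.2657] v=[-0.0156 -0.2813 -0.9531 2.5313]
Step 4: x=[3.9434 6.5528 8.8400 14.1115] v=[-0.0976 -0.5509 0.5079 1.6915]
Step 5: x=[3.7970 6.2371 9.8401 14.3894] v=[-0.2929 -0.6315 2.0001 0.5558]
Max displacement = 2.3894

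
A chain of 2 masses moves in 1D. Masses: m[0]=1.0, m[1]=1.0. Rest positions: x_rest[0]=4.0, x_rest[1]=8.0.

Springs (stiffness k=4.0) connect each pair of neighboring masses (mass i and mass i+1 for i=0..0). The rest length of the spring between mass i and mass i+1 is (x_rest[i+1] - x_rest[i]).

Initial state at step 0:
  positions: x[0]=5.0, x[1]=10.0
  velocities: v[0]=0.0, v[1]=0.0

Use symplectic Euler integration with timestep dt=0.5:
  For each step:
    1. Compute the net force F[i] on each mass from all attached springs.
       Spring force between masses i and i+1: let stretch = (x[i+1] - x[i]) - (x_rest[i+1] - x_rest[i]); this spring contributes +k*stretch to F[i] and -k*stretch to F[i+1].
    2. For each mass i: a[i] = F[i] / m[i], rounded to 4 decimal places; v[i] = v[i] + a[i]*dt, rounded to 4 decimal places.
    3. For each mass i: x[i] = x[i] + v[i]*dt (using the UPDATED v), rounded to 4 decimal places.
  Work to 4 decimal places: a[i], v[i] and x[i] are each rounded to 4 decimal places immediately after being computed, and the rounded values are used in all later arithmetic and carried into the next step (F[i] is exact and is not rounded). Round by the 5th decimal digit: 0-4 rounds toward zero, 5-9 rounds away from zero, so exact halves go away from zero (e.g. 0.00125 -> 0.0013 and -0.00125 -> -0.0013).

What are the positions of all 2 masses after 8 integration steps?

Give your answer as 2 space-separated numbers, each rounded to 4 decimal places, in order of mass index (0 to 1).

Answer: 5.0000 10.0000

Derivation:
Step 0: x=[5.0000 10.0000] v=[0.0000 0.0000]
Step 1: x=[6.0000 9.0000] v=[2.0000 -2.0000]
Step 2: x=[6.0000 9.0000] v=[0.0000 0.0000]
Step 3: x=[5.0000 10.0000] v=[-2.0000 2.0000]
Step 4: x=[5.0000 10.0000] v=[0.0000 0.0000]
Step 5: x=[6.0000 9.0000] v=[2.0000 -2.0000]
Step 6: x=[6.0000 9.0000] v=[0.0000 0.0000]
Step 7: x=[5.0000 10.0000] v=[-2.0000 2.0000]
Step 8: x=[5.0000 10.0000] v=[0.0000 0.0000]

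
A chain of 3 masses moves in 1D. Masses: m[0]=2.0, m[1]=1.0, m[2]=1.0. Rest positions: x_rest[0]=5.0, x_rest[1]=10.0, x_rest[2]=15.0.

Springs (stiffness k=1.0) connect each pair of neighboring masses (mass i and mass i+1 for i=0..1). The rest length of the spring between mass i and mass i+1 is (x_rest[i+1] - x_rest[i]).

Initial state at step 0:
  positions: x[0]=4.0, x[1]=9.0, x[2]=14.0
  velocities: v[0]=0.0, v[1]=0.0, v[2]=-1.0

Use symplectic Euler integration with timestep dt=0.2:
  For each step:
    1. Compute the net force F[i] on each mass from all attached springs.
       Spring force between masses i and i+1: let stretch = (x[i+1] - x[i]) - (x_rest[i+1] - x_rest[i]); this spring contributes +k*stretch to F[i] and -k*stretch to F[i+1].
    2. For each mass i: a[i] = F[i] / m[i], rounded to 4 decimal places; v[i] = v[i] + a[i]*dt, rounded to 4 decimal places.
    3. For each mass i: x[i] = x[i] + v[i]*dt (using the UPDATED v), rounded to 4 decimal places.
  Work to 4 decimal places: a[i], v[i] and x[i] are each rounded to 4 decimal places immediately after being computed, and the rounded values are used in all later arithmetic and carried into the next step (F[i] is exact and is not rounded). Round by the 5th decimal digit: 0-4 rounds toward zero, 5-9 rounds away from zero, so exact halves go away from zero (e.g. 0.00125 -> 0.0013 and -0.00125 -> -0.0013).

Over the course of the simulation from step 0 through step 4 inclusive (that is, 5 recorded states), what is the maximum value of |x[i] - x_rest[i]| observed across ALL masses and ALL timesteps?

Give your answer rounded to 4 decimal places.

Answer: 1.7237

Derivation:
Step 0: x=[4.0000 9.0000 14.0000] v=[0.0000 0.0000 -1.0000]
Step 1: x=[4.0000 9.0000 13.8000] v=[0.0000 0.0000 -1.0000]
Step 2: x=[4.0000 8.9920 13.6080] v=[0.0000 -0.0400 -0.9600]
Step 3: x=[3.9998 8.9690 13.4314] v=[-0.0008 -0.1152 -0.8832]
Step 4: x=[3.9990 8.9257 13.2763] v=[-0.0039 -0.2166 -0.7757]
Max displacement = 1.7237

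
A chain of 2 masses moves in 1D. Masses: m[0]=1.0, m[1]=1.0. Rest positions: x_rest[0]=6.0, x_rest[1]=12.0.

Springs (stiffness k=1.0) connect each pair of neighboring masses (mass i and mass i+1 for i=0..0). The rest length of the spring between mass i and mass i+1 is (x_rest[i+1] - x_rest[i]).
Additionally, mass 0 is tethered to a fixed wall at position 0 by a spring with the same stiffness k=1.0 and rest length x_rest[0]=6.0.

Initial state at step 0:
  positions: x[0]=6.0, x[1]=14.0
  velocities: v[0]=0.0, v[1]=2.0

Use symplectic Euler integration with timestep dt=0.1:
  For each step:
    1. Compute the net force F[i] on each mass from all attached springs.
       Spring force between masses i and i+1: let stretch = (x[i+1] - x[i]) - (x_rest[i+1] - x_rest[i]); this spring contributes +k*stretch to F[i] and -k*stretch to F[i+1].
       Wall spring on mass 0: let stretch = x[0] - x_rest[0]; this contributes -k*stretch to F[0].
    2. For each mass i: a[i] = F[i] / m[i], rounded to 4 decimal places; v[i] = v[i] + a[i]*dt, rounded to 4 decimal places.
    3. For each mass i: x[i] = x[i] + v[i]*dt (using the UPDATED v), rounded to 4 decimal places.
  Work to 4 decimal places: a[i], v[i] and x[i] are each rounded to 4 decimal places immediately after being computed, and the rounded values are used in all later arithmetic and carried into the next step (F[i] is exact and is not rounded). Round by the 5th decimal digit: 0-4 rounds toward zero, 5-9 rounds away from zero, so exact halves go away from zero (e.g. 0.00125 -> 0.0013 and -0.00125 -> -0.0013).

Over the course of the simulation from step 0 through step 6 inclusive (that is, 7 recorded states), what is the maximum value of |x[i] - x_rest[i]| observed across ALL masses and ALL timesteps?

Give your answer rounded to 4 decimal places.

Answer: 2.7393

Derivation:
Step 0: x=[6.0000 14.0000] v=[0.0000 2.0000]
Step 1: x=[6.0200 14.1800] v=[0.2000 1.8000]
Step 2: x=[6.0614 14.3384] v=[0.4140 1.5840]
Step 3: x=[6.1250 14.4740] v=[0.6356 1.3563]
Step 4: x=[6.2108 14.5861] v=[0.8580 1.1214]
Step 5: x=[6.3183 14.6745] v=[1.0745 0.8839]
Step 6: x=[6.4461 14.7393] v=[1.2783 0.6483]
Max displacement = 2.7393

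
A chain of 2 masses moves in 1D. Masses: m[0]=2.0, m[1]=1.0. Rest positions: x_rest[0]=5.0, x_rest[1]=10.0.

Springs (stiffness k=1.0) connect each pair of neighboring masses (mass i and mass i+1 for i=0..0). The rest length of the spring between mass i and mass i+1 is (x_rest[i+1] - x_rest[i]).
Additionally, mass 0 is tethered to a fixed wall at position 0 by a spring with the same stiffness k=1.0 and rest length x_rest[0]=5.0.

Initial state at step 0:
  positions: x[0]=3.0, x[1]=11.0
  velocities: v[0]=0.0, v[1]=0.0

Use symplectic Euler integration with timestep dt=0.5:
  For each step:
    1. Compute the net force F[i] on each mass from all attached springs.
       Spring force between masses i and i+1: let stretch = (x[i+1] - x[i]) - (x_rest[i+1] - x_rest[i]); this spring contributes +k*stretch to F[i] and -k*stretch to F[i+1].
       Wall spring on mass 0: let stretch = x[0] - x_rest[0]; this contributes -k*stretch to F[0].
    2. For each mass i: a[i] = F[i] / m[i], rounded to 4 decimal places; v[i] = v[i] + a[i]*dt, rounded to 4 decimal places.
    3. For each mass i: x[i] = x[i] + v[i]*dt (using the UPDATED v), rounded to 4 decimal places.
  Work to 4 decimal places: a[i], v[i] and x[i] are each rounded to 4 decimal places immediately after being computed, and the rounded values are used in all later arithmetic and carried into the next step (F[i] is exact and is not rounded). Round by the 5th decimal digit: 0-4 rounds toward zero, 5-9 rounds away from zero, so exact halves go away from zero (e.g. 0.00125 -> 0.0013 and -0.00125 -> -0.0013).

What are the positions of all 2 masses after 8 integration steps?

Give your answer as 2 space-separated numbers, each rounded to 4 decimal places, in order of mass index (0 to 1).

Step 0: x=[3.0000 11.0000] v=[0.0000 0.0000]
Step 1: x=[3.6250 10.2500] v=[1.2500 -1.5000]
Step 2: x=[4.6250 9.0938] v=[2.0000 -2.3125]
Step 3: x=[5.6055 8.0704] v=[1.9610 -2.0469]
Step 4: x=[6.1935 7.6807] v=[1.1759 -0.7794]
Step 5: x=[6.1932 8.1692] v=[-0.0007 0.9770]
Step 6: x=[5.6657 9.4137] v=[-1.0550 2.4890]
Step 7: x=[4.8985 10.9712] v=[-1.5345 3.1150]
Step 8: x=[4.2780 12.2606] v=[-1.2410 2.5787]

Answer: 4.2780 12.2606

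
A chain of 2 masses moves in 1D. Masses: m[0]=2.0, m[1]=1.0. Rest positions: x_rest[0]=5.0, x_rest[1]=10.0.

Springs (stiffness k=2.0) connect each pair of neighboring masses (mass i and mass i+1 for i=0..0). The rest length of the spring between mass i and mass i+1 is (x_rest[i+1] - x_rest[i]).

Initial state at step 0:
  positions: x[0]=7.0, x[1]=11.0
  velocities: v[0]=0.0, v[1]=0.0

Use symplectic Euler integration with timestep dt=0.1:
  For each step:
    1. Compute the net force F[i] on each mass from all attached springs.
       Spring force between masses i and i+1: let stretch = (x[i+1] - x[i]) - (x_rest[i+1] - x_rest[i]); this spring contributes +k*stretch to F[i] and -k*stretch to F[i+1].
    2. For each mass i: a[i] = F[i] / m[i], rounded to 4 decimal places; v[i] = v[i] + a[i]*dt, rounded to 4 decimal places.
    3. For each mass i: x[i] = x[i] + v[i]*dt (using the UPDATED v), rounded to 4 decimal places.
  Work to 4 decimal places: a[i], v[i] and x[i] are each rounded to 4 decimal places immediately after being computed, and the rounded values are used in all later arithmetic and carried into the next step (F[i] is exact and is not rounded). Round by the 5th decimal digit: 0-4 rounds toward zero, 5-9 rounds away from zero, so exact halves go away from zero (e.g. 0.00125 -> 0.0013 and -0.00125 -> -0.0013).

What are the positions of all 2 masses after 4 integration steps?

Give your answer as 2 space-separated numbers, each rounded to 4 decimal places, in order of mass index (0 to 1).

Step 0: x=[7.0000 11.0000] v=[0.0000 0.0000]
Step 1: x=[6.9900 11.0200] v=[-0.1000 0.2000]
Step 2: x=[6.9703 11.0594] v=[-0.1970 0.3940]
Step 3: x=[6.9415 11.1170] v=[-0.2881 0.5762]
Step 4: x=[6.9044 11.1911] v=[-0.3706 0.7411]

Answer: 6.9044 11.1911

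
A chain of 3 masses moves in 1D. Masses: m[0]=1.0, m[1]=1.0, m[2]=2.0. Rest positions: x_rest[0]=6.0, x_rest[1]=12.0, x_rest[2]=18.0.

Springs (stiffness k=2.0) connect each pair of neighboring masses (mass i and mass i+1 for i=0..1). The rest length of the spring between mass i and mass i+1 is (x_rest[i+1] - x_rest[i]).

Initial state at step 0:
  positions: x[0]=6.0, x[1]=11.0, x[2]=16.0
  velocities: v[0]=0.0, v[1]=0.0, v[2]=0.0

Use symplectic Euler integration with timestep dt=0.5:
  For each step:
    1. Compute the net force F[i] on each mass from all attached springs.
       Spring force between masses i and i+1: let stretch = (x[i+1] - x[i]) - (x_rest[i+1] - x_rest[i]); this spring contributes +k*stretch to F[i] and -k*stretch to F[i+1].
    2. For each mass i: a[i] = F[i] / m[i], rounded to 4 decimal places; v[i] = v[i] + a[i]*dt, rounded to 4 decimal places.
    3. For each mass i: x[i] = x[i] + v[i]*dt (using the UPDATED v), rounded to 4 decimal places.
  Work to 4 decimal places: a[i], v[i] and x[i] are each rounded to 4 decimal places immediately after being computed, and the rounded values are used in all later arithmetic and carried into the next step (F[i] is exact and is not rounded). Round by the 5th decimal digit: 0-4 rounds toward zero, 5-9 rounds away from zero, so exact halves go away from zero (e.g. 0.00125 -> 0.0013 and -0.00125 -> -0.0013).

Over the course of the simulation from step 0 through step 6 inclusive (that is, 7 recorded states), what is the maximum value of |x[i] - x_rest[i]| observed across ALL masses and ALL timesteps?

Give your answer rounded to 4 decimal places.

Step 0: x=[6.0000 11.0000 16.0000] v=[0.0000 0.0000 0.0000]
Step 1: x=[5.5000 11.0000 16.2500] v=[-1.0000 0.0000 0.5000]
Step 2: x=[4.7500 10.8750 16.6875] v=[-1.5000 -0.2500 0.8750]
Step 3: x=[4.0625 10.5938 17.1719] v=[-1.3750 -0.5625 0.9688]
Step 4: x=[3.6407 10.3360 17.5118] v=[-0.8437 -0.5157 0.6798]
Step 5: x=[3.5665 10.3184 17.5578] v=[-0.1484 -0.0352 0.0919]
Step 6: x=[3.8683 10.5446 17.2939] v=[0.6035 0.4523 -0.5278]
Max displacement = 2.4335

Answer: 2.4335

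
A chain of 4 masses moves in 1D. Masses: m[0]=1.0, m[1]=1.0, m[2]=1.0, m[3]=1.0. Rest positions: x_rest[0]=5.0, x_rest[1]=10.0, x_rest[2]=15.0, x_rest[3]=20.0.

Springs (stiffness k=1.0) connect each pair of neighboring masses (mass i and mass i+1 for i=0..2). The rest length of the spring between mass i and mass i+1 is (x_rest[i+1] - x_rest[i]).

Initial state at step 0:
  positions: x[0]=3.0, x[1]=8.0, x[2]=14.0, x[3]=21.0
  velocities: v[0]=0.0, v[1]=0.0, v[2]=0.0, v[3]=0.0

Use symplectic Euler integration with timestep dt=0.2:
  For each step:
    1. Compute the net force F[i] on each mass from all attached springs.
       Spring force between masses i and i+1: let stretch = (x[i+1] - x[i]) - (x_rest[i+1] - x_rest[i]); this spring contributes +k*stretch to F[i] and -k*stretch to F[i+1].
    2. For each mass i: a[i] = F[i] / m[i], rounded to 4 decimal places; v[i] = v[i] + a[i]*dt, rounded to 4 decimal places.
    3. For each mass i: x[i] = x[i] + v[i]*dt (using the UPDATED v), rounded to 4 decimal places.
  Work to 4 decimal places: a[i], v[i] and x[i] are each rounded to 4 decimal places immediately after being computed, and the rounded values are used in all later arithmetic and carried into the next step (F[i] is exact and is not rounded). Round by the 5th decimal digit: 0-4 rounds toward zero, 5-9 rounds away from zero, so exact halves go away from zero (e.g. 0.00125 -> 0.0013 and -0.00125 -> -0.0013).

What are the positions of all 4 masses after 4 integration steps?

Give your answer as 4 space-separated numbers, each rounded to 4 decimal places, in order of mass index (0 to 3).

Answer: 3.0231 8.3760 14.3315 20.2693

Derivation:
Step 0: x=[3.0000 8.0000 14.0000 21.0000] v=[0.0000 0.0000 0.0000 0.0000]
Step 1: x=[3.0000 8.0400 14.0400 20.9200] v=[0.0000 0.2000 0.2000 -0.4000]
Step 2: x=[3.0016 8.1184 14.1152 20.7648] v=[0.0080 0.3920 0.3760 -0.7760]
Step 3: x=[3.0079 8.2320 14.2165 20.5436] v=[0.0314 0.5680 0.5066 -1.1059]
Step 4: x=[3.0231 8.3760 14.3315 20.2693] v=[0.0762 0.7201 0.5751 -1.3713]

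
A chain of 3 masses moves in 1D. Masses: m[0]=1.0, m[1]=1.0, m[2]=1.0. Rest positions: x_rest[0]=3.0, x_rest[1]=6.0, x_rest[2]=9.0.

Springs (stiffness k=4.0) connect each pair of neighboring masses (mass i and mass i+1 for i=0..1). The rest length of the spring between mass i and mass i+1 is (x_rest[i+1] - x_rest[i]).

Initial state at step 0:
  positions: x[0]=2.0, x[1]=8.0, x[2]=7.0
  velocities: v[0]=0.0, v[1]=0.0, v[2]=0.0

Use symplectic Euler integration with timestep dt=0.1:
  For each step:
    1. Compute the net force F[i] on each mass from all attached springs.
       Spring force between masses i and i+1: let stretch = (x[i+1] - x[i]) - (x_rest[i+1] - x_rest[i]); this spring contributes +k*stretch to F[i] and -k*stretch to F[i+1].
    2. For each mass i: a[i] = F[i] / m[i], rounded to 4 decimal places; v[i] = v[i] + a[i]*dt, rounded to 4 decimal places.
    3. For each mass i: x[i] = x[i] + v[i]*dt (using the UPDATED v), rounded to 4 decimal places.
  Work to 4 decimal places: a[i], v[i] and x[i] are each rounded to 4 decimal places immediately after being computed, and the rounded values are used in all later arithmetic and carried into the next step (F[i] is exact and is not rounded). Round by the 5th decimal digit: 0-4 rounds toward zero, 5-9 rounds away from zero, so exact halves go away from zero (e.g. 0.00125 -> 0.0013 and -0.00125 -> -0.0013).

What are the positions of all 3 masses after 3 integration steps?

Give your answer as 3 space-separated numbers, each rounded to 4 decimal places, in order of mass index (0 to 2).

Step 0: x=[2.0000 8.0000 7.0000] v=[0.0000 0.0000 0.0000]
Step 1: x=[2.1200 7.7200 7.1600] v=[1.2000 -2.8000 1.6000]
Step 2: x=[2.3440 7.1936 7.4624] v=[2.2400 -5.2640 3.0240]
Step 3: x=[2.6420 6.4840 7.8741] v=[2.9798 -7.0963 4.1165]

Answer: 2.6420 6.4840 7.8741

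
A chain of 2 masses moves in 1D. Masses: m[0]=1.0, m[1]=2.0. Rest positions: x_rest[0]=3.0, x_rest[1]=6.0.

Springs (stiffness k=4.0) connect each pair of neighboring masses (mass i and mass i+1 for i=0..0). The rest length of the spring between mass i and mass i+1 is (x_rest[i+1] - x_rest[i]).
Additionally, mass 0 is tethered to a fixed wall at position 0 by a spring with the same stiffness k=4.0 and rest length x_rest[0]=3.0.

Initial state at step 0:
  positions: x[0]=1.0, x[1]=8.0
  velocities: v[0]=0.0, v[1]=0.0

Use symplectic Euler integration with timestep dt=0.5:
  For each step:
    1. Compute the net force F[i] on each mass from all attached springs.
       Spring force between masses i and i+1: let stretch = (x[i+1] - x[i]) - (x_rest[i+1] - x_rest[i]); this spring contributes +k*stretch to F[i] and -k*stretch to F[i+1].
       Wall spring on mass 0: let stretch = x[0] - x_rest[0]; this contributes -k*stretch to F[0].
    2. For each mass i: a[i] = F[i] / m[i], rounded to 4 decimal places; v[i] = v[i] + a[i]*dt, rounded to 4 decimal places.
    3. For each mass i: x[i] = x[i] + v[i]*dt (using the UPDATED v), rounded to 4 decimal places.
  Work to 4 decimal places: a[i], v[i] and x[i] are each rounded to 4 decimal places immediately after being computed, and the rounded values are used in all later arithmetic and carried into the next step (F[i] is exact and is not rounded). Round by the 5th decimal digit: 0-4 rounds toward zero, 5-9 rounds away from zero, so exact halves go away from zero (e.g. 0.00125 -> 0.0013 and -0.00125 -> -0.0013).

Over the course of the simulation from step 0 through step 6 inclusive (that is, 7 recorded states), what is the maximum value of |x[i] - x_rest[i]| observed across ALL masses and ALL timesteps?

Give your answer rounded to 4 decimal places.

Answer: 4.0000

Derivation:
Step 0: x=[1.0000 8.0000] v=[0.0000 0.0000]
Step 1: x=[7.0000 6.0000] v=[12.0000 -4.0000]
Step 2: x=[5.0000 6.0000] v=[-4.0000 0.0000]
Step 3: x=[-1.0000 7.0000] v=[-12.0000 2.0000]
Step 4: x=[2.0000 5.5000] v=[6.0000 -3.0000]
Step 5: x=[6.5000 3.7500] v=[9.0000 -3.5000]
Step 6: x=[1.7500 4.8750] v=[-9.5000 2.2500]
Max displacement = 4.0000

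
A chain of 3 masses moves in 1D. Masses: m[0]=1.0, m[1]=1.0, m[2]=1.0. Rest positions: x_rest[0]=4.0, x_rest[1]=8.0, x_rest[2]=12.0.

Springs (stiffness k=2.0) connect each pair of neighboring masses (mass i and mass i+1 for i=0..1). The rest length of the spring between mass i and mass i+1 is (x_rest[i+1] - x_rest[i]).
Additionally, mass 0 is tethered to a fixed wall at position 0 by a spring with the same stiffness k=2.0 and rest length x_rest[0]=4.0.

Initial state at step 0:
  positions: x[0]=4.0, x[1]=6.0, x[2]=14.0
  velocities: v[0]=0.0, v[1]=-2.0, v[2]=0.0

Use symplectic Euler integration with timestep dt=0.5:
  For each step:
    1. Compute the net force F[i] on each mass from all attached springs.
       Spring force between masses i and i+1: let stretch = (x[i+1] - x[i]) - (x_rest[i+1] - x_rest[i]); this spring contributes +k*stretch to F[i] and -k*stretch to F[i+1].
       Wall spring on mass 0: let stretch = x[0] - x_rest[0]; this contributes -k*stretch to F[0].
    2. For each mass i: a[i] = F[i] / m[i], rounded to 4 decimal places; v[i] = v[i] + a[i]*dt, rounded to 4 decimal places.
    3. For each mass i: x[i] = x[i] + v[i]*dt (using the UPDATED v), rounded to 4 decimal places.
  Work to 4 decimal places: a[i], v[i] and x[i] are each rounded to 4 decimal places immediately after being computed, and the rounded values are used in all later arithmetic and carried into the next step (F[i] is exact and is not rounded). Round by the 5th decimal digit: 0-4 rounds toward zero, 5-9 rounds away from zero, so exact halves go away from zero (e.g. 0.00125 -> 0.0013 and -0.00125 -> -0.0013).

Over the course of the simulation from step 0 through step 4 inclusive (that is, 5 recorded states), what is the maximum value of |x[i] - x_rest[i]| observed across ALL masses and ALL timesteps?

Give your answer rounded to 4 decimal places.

Answer: 2.2500

Derivation:
Step 0: x=[4.0000 6.0000 14.0000] v=[0.0000 -2.0000 0.0000]
Step 1: x=[3.0000 8.0000 12.0000] v=[-2.0000 4.0000 -4.0000]
Step 2: x=[3.0000 9.5000 10.0000] v=[0.0000 3.0000 -4.0000]
Step 3: x=[4.7500 8.0000 9.7500] v=[3.5000 -3.0000 -0.5000]
Step 4: x=[5.7500 5.7500 10.6250] v=[2.0000 -4.5000 1.7500]
Max displacement = 2.2500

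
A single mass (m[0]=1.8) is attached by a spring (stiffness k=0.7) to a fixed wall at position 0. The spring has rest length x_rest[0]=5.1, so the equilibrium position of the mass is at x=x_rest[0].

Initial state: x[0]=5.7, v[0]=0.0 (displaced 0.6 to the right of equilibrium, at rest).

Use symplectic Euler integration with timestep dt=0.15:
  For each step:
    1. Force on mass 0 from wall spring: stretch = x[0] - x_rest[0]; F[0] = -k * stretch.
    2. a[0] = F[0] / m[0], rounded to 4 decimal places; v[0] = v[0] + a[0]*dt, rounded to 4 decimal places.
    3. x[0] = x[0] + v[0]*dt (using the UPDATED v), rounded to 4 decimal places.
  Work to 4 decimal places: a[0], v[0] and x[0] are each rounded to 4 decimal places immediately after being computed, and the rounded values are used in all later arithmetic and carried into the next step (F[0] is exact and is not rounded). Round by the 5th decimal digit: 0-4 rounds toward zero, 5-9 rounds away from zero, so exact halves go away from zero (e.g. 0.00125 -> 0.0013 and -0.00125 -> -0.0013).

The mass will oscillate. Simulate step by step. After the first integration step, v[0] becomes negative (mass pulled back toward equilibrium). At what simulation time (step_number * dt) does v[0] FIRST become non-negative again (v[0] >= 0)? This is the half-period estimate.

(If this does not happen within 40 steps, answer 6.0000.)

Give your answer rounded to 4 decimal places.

Step 0: x=[5.7000] v=[0.0000]
Step 1: x=[5.6948] v=[-0.0350]
Step 2: x=[5.6843] v=[-0.0697]
Step 3: x=[5.6687] v=[-0.1038]
Step 4: x=[5.6482] v=[-0.1370]
Step 5: x=[5.6229] v=[-0.1690]
Step 6: x=[5.5930] v=[-0.1995]
Step 7: x=[5.5588] v=[-0.2283]
Step 8: x=[5.5205] v=[-0.2551]
Step 9: x=[5.4786] v=[-0.2796]
Step 10: x=[5.4333] v=[-0.3017]
Step 11: x=[5.3851] v=[-0.3211]
Step 12: x=[5.3344] v=[-0.3377]
Step 13: x=[5.2817] v=[-0.3514]
Step 14: x=[5.2274] v=[-0.3620]
Step 15: x=[5.1720] v=[-0.3694]
Step 16: x=[5.1160] v=[-0.3736]
Step 17: x=[5.0598] v=[-0.3745]
Step 18: x=[5.0040] v=[-0.3722]
Step 19: x=[4.9490] v=[-0.3666]
Step 20: x=[4.8953] v=[-0.3578]
Step 21: x=[4.8434] v=[-0.3459]
Step 22: x=[4.7938] v=[-0.3309]
Step 23: x=[4.7469] v=[-0.3130]
Step 24: x=[4.7030] v=[-0.2924]
Step 25: x=[4.6626] v=[-0.2692]
Step 26: x=[4.6260] v=[-0.2437]
Step 27: x=[4.5936] v=[-0.2161]
Step 28: x=[4.5656] v=[-0.1866]
Step 29: x=[4.5423] v=[-0.1554]
Step 30: x=[4.5239] v=[-0.1229]
Step 31: x=[4.5105] v=[-0.0893]
Step 32: x=[4.5023] v=[-0.0549]
Step 33: x=[4.4993] v=[-0.0200]
Step 34: x=[4.5016] v=[0.0150]
First v>=0 after going negative at step 34, time=5.1000

Answer: 5.1000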